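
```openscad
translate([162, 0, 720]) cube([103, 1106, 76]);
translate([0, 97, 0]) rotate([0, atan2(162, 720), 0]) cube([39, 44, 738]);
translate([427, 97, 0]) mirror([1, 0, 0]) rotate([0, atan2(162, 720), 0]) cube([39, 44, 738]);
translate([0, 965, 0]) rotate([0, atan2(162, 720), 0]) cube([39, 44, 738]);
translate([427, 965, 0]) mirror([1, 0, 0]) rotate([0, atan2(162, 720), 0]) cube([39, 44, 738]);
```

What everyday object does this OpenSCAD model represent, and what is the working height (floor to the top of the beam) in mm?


A sawhorse. The overall height is 796 mm.

A beam across two mirrored pairs of raked legs — a sawhorse. The beam's underside is at z = 720 (matching the legs' vertical rise in atan2(162, 720)) and the beam is 76 mm tall, so its top is at 720 + 76 = 796 mm. The raked legs top out at the beam's underside, so that is the highest point.


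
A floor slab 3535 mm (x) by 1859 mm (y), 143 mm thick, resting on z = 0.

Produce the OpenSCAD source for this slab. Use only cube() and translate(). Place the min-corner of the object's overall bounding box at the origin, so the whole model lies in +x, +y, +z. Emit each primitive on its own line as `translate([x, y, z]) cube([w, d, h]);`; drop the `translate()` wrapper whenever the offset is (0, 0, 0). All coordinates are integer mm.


cube([3535, 1859, 143]);


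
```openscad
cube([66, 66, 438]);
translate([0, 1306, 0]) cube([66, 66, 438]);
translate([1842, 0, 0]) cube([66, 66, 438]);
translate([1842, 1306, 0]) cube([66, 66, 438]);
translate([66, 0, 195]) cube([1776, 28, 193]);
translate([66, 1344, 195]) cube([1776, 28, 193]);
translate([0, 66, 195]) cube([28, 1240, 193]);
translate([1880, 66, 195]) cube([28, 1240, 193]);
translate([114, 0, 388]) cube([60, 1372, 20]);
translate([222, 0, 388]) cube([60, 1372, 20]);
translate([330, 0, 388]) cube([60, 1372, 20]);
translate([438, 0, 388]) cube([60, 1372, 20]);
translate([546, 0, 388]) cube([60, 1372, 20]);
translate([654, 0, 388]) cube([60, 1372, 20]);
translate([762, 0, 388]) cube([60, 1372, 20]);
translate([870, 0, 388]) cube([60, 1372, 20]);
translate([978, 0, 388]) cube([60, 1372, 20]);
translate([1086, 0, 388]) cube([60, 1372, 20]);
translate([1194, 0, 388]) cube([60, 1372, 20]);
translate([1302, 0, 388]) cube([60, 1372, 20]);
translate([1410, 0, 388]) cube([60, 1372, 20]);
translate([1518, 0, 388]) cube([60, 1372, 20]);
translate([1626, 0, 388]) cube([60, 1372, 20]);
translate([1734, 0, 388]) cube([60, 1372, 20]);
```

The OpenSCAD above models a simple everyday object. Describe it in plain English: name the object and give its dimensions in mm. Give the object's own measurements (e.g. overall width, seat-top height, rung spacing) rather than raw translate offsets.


A bed frame 1908 mm long (x) by 1372 mm wide (y). Four 66×66 mm corner posts, 438 mm tall, at the corners of the footprint. Four rails of 28 mm thickness and 193 mm height run between adjacent posts with their undersides at z = 195 mm, their outer faces flush with the outside of the frame (the two x-running rails run between the posts' inner faces; the two y-running rails run between the posts' inner faces). 16 slats, each 60 mm wide (x) and 20 mm thick, lie across the top of the two x-running rails, running the full 1372 mm width of the frame in y; along x they sit between the end posts with a 48 mm gap after the −x posts and between neighbouring slats and before the +x posts.


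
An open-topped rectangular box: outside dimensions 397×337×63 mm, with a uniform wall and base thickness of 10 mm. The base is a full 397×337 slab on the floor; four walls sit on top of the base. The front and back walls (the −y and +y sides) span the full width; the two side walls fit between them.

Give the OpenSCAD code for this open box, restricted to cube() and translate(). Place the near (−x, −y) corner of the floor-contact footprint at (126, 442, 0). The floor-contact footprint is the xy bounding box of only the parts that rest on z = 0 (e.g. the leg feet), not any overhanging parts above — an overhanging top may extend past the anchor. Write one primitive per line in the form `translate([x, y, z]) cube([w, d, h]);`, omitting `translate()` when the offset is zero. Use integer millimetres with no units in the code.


translate([126, 442, 0]) cube([397, 337, 10]);
translate([126, 442, 10]) cube([397, 10, 53]);
translate([126, 769, 10]) cube([397, 10, 53]);
translate([126, 452, 10]) cube([10, 317, 53]);
translate([513, 452, 10]) cube([10, 317, 53]);


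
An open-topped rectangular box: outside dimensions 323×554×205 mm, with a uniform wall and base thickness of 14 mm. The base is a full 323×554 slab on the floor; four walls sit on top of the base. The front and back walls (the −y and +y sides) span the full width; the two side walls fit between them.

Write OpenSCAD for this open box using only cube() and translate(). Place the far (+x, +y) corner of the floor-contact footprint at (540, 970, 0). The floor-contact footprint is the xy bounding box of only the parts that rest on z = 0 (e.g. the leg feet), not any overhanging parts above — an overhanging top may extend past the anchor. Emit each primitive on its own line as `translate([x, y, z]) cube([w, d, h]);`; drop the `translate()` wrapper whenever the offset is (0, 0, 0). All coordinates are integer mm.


translate([217, 416, 0]) cube([323, 554, 14]);
translate([217, 416, 14]) cube([323, 14, 191]);
translate([217, 956, 14]) cube([323, 14, 191]);
translate([217, 430, 14]) cube([14, 526, 191]);
translate([526, 430, 14]) cube([14, 526, 191]);


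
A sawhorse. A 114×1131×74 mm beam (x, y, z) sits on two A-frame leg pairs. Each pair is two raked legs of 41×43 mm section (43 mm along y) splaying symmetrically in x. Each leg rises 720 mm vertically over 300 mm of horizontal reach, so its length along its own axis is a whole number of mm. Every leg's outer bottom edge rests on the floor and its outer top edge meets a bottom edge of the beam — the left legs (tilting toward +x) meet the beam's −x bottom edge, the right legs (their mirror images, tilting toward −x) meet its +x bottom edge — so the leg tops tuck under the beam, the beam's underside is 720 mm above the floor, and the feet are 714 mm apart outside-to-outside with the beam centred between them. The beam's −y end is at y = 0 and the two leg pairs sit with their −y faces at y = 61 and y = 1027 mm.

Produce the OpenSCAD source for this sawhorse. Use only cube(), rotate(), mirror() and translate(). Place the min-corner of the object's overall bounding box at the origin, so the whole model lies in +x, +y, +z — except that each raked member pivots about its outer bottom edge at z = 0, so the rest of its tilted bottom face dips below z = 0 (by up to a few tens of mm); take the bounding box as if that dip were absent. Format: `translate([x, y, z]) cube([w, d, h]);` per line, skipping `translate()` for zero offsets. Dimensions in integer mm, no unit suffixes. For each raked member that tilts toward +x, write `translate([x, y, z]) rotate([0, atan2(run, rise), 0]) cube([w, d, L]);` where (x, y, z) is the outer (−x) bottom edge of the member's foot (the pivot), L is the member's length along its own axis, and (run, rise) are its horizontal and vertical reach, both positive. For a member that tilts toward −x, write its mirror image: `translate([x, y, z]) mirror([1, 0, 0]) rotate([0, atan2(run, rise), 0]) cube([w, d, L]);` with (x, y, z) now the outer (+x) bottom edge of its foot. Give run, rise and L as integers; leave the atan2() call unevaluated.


// leg length = √(300² + 720²) = 780
// right-leg outer foot x = 2·300 + 114 = 714
// beam min-corner = (300, 0, 720)
translate([300, 0, 720]) cube([114, 1131, 74]);
translate([0, 61, 0]) rotate([0, atan2(300, 720), 0]) cube([41, 43, 780]);
translate([714, 61, 0]) mirror([1, 0, 0]) rotate([0, atan2(300, 720), 0]) cube([41, 43, 780]);
translate([0, 1027, 0]) rotate([0, atan2(300, 720), 0]) cube([41, 43, 780]);
translate([714, 1027, 0]) mirror([1, 0, 0]) rotate([0, atan2(300, 720), 0]) cube([41, 43, 780]);


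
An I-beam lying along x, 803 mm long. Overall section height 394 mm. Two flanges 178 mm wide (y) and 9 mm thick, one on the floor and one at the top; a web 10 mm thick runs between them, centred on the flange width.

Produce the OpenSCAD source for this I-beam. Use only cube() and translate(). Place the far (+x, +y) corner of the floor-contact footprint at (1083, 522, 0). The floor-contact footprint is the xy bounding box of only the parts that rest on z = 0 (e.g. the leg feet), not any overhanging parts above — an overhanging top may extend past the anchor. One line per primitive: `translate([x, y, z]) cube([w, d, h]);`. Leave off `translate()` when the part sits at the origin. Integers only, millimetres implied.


translate([280, 344, 0]) cube([803, 178, 9]);
translate([280, 428, 9]) cube([803, 10, 376]);
translate([280, 344, 385]) cube([803, 178, 9]);


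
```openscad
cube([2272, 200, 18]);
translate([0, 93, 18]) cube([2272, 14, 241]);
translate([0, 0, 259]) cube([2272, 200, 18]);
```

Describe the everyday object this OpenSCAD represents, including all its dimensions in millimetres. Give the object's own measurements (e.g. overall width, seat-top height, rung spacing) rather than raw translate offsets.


An I-beam lying along x, 2272 mm long. Overall section height 277 mm. Two flanges 200 mm wide (y) and 18 mm thick, one on the floor and one at the top; a web 14 mm thick runs between them, centred on the flange width.


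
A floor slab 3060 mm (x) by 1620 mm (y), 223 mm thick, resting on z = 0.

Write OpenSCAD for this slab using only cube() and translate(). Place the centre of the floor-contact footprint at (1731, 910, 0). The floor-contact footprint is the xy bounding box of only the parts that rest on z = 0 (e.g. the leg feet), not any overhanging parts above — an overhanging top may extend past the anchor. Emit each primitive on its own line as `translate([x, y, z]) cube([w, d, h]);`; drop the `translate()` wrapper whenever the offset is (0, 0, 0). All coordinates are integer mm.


translate([201, 100, 0]) cube([3060, 1620, 223]);


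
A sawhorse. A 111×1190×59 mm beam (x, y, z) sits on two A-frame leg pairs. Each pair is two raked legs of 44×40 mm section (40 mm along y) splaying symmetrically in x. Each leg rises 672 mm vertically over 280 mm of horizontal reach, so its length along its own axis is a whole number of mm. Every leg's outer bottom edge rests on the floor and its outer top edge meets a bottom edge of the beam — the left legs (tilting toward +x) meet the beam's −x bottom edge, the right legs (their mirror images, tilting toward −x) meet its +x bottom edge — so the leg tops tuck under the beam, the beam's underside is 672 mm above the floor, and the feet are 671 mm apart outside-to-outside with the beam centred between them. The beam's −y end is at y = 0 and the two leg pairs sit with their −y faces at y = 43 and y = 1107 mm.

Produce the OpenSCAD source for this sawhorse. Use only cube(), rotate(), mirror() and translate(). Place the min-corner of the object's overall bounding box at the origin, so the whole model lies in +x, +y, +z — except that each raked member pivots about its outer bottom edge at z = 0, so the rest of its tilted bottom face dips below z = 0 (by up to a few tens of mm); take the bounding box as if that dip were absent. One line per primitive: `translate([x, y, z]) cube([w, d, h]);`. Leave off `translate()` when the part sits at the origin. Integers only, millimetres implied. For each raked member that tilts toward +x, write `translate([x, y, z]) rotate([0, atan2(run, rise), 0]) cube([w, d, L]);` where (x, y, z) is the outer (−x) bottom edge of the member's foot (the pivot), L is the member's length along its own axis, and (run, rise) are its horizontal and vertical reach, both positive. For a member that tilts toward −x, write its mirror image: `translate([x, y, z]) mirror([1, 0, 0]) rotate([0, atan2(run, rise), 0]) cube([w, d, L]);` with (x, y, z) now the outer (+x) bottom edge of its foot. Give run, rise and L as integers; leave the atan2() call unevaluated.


// leg length = √(280² + 672²) = 728
// right-leg outer foot x = 2·280 + 111 = 671
// beam min-corner = (280, 0, 672)
translate([280, 0, 672]) cube([111, 1190, 59]);
translate([0, 43, 0]) rotate([0, atan2(280, 672), 0]) cube([44, 40, 728]);
translate([671, 43, 0]) mirror([1, 0, 0]) rotate([0, atan2(280, 672), 0]) cube([44, 40, 728]);
translate([0, 1107, 0]) rotate([0, atan2(280, 672), 0]) cube([44, 40, 728]);
translate([671, 1107, 0]) mirror([1, 0, 0]) rotate([0, atan2(280, 672), 0]) cube([44, 40, 728]);


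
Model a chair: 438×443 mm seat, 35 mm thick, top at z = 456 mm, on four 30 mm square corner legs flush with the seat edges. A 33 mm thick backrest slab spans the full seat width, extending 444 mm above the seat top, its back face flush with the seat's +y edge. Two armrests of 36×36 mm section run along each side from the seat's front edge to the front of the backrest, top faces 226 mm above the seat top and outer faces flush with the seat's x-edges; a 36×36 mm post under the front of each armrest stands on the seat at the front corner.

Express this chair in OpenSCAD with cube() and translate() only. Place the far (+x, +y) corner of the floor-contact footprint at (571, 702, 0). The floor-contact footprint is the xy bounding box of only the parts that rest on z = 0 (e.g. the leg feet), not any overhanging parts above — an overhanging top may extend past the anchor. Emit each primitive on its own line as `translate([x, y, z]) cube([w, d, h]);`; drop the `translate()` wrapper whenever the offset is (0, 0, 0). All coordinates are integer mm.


translate([133, 259, 421]) cube([438, 443, 35]);
translate([133, 259, 0]) cube([30, 30, 421]);
translate([541, 259, 0]) cube([30, 30, 421]);
translate([133, 672, 0]) cube([30, 30, 421]);
translate([541, 672, 0]) cube([30, 30, 421]);
translate([133, 669, 456]) cube([438, 33, 444]);
translate([133, 259, 646]) cube([36, 410, 36]);
translate([535, 259, 646]) cube([36, 410, 36]);
translate([133, 259, 456]) cube([36, 36, 190]);
translate([535, 259, 456]) cube([36, 36, 190]);


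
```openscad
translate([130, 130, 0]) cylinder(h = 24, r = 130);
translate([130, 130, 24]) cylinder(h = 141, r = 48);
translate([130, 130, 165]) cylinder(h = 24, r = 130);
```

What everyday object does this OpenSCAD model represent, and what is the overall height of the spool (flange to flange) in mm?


A spool. The overall height is 189 mm.

Three coaxial cylinders, large–small–large — a spool. Two 24 mm flanges and a 141 mm core give 24 + 141 + 24 = 189 mm.


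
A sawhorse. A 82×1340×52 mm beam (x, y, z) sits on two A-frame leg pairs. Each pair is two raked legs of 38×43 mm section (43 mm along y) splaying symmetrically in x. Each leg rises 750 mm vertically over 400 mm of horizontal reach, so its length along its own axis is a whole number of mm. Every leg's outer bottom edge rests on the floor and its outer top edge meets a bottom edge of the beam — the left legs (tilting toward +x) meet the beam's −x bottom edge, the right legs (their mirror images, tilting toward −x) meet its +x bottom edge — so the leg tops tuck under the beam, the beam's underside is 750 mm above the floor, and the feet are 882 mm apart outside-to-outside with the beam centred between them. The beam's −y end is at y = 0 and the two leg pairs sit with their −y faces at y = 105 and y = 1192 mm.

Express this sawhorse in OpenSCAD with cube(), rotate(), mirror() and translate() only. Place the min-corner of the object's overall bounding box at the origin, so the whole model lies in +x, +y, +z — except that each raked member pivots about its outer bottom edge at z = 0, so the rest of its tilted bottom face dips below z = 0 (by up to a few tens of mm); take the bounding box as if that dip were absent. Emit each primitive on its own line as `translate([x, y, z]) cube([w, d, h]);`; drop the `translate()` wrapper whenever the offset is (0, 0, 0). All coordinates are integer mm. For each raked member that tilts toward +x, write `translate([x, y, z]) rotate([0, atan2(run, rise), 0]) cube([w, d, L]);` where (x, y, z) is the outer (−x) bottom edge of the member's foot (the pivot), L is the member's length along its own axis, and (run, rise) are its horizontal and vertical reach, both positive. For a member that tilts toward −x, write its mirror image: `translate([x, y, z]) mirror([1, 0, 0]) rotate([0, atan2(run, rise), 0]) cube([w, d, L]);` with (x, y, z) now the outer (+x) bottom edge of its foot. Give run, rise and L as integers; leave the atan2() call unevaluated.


translate([400, 0, 750]) cube([82, 1340, 52]);
translate([0, 105, 0]) rotate([0, atan2(400, 750), 0]) cube([38, 43, 850]);
translate([882, 105, 0]) mirror([1, 0, 0]) rotate([0, atan2(400, 750), 0]) cube([38, 43, 850]);
translate([0, 1192, 0]) rotate([0, atan2(400, 750), 0]) cube([38, 43, 850]);
translate([882, 1192, 0]) mirror([1, 0, 0]) rotate([0, atan2(400, 750), 0]) cube([38, 43, 850]);


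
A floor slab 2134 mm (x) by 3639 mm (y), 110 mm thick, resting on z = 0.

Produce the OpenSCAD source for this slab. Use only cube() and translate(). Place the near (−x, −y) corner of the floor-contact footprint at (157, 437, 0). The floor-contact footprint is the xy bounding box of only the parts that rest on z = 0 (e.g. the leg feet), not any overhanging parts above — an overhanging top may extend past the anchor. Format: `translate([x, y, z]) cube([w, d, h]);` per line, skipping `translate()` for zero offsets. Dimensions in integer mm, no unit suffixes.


translate([157, 437, 0]) cube([2134, 3639, 110]);


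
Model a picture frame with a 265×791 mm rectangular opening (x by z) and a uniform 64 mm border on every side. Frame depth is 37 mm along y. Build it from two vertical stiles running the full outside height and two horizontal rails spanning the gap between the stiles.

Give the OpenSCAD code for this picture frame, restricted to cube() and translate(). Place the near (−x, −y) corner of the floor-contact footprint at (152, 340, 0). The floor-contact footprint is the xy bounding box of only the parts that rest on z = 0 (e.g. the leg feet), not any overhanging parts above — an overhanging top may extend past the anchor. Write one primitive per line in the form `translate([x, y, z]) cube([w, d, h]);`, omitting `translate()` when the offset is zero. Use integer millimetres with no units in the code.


translate([152, 340, 0]) cube([64, 37, 919]);
translate([481, 340, 0]) cube([64, 37, 919]);
translate([216, 340, 0]) cube([265, 37, 64]);
translate([216, 340, 855]) cube([265, 37, 64]);


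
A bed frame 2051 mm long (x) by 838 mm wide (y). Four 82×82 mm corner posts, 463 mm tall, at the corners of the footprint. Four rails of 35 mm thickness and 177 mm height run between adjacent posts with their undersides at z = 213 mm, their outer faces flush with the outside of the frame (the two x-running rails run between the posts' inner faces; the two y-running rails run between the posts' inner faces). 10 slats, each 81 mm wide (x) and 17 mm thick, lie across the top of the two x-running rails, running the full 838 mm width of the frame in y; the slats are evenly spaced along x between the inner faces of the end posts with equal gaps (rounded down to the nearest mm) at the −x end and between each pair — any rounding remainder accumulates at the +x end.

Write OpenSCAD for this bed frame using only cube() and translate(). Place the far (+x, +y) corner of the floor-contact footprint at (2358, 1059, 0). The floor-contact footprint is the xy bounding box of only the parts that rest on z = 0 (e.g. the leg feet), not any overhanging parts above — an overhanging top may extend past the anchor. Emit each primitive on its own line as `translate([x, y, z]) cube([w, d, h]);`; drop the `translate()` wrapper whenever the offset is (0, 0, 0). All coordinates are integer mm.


translate([307, 221, 0]) cube([82, 82, 463]);
translate([307, 977, 0]) cube([82, 82, 463]);
translate([2276, 221, 0]) cube([82, 82, 463]);
translate([2276, 977, 0]) cube([82, 82, 463]);
translate([389, 221, 213]) cube([1887, 35, 177]);
translate([389, 1024, 213]) cube([1887, 35, 177]);
translate([307, 303, 213]) cube([35, 674, 177]);
translate([2323, 303, 213]) cube([35, 674, 177]);
translate([486, 221, 390]) cube([81, 838, 17]);
translate([664, 221, 390]) cube([81, 838, 17]);
translate([842, 221, 390]) cube([81, 838, 17]);
translate([1020, 221, 390]) cube([81, 838, 17]);
translate([1198, 221, 390]) cube([81, 838, 17]);
translate([1376, 221, 390]) cube([81, 838, 17]);
translate([1554, 221, 390]) cube([81, 838, 17]);
translate([1732, 221, 390]) cube([81, 838, 17]);
translate([1910, 221, 390]) cube([81, 838, 17]);
translate([2088, 221, 390]) cube([81, 838, 17]);


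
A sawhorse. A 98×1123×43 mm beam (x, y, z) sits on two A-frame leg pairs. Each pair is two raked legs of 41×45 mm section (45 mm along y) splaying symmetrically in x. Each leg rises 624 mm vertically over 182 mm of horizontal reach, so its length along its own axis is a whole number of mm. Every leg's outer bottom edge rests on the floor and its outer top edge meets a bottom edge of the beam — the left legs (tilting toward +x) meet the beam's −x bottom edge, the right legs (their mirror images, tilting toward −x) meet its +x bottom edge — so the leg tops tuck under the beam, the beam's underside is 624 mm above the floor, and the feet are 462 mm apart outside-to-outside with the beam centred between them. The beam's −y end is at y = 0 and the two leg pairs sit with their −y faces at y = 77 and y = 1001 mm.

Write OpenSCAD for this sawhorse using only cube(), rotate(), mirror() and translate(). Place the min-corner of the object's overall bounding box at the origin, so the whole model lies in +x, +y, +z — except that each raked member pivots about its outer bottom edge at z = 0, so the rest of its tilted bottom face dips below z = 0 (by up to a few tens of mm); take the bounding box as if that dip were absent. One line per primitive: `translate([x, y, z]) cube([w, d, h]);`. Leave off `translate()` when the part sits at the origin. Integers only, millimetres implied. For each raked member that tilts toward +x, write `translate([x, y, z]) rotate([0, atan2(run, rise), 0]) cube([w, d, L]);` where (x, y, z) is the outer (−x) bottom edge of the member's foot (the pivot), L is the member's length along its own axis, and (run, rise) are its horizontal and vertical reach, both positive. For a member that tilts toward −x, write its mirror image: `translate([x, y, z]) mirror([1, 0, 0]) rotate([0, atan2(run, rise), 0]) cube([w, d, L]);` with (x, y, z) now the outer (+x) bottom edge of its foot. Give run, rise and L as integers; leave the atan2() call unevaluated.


translate([182, 0, 624]) cube([98, 1123, 43]);
translate([0, 77, 0]) rotate([0, atan2(182, 624), 0]) cube([41, 45, 650]);
translate([462, 77, 0]) mirror([1, 0, 0]) rotate([0, atan2(182, 624), 0]) cube([41, 45, 650]);
translate([0, 1001, 0]) rotate([0, atan2(182, 624), 0]) cube([41, 45, 650]);
translate([462, 1001, 0]) mirror([1, 0, 0]) rotate([0, atan2(182, 624), 0]) cube([41, 45, 650]);


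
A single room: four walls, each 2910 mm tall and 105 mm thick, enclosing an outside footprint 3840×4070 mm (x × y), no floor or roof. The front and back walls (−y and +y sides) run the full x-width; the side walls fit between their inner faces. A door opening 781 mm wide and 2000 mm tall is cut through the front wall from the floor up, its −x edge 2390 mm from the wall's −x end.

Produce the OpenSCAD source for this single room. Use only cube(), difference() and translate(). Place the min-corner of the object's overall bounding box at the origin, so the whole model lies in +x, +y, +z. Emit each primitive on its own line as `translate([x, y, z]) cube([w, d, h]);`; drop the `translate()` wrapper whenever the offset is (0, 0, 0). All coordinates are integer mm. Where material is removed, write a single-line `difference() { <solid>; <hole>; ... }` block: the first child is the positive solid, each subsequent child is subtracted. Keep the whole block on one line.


difference() { cube([3840, 105, 2910]); translate([2390, 0, 0]) cube([781, 105, 2000]); }
translate([0, 3965, 0]) cube([3840, 105, 2910]);
translate([0, 105, 0]) cube([105, 3860, 2910]);
translate([3735, 105, 0]) cube([105, 3860, 2910]);


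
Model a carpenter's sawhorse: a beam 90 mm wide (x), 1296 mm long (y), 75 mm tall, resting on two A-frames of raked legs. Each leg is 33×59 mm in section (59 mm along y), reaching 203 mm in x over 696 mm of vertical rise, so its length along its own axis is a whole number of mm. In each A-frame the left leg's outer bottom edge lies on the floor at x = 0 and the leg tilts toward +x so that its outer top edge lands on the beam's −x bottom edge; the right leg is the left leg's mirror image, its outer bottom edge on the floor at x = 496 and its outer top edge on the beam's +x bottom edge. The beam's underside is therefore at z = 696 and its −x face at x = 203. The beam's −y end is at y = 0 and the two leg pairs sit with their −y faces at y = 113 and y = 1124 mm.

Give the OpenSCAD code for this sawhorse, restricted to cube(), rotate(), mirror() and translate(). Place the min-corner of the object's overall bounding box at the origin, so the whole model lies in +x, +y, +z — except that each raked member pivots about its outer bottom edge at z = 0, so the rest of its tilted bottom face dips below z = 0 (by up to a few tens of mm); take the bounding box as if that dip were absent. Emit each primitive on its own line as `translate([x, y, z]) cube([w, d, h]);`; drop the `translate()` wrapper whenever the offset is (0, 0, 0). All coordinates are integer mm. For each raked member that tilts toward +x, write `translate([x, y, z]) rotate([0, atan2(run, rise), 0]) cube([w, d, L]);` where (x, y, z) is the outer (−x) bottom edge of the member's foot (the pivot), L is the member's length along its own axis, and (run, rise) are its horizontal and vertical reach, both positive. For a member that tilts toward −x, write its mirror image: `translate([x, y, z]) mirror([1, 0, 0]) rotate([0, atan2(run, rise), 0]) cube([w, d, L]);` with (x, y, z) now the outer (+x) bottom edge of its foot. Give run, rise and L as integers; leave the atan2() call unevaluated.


// leg length = √(203² + 696²) = 725
// right-leg outer foot x = 2·203 + 90 = 496
// beam min-corner = (203, 0, 696)
translate([203, 0, 696]) cube([90, 1296, 75]);
translate([0, 113, 0]) rotate([0, atan2(203, 696), 0]) cube([33, 59, 725]);
translate([496, 113, 0]) mirror([1, 0, 0]) rotate([0, atan2(203, 696), 0]) cube([33, 59, 725]);
translate([0, 1124, 0]) rotate([0, atan2(203, 696), 0]) cube([33, 59, 725]);
translate([496, 1124, 0]) mirror([1, 0, 0]) rotate([0, atan2(203, 696), 0]) cube([33, 59, 725]);


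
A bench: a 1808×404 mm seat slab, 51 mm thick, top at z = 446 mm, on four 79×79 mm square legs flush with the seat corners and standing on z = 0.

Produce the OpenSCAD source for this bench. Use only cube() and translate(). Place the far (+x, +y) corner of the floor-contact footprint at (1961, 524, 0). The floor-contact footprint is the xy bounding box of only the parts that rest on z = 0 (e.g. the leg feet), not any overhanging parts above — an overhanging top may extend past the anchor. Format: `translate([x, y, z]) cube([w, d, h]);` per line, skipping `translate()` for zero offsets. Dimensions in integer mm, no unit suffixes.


translate([153, 120, 395]) cube([1808, 404, 51]);
translate([153, 120, 0]) cube([79, 79, 395]);
translate([153, 445, 0]) cube([79, 79, 395]);
translate([1882, 120, 0]) cube([79, 79, 395]);
translate([1882, 445, 0]) cube([79, 79, 395]);


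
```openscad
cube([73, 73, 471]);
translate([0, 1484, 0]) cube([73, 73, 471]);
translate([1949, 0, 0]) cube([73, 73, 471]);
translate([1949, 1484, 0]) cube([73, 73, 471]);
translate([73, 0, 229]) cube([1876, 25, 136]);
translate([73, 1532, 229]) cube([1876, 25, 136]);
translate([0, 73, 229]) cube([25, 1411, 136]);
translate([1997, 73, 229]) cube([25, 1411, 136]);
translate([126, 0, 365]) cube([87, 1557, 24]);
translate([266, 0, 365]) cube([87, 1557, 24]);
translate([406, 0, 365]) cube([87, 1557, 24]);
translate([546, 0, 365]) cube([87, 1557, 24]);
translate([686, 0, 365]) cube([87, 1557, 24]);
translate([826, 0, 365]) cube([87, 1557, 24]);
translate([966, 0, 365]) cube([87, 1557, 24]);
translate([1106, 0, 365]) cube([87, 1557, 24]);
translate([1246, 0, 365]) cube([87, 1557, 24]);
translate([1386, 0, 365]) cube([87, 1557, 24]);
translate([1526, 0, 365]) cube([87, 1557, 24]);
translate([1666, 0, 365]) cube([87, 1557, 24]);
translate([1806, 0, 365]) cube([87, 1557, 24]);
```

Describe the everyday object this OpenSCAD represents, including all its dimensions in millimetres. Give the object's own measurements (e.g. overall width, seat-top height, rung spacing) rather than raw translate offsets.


A bed frame 2022 mm long (x) by 1557 mm wide (y). Four 73×73 mm corner posts, 471 mm tall, at the corners of the footprint. Four rails of 25 mm thickness and 136 mm height run between adjacent posts with their undersides at z = 229 mm, their outer faces flush with the outside of the frame (the two x-running rails run between the posts' inner faces; the two y-running rails run between the posts' inner faces). 13 slats, each 87 mm wide (x) and 24 mm thick, lie across the top of the two x-running rails, running the full 1557 mm width of the frame in y; along x they sit between the end posts with a 53 mm gap after the −x posts and between neighbouring slats, leaving 56 mm before the +x posts.


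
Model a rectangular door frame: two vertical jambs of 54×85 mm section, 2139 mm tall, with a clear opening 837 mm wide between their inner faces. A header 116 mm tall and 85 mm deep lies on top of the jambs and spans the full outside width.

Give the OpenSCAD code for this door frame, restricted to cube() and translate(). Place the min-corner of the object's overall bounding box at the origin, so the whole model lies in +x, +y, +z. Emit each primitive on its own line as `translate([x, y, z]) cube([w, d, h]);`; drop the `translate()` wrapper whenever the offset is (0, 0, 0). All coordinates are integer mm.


cube([54, 85, 2139]);
translate([891, 0, 0]) cube([54, 85, 2139]);
translate([0, 0, 2139]) cube([945, 85, 116]);


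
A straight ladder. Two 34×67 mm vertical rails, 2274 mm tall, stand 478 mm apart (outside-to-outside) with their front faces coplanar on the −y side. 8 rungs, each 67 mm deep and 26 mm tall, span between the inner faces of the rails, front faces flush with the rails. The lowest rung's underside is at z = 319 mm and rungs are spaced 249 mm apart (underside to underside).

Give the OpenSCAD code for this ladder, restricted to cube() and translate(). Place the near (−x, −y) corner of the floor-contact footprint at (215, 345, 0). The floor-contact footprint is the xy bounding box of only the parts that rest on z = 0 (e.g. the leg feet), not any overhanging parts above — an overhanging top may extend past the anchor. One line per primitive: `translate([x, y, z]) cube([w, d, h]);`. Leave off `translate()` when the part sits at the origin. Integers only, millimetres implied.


translate([215, 345, 0]) cube([34, 67, 2274]);
translate([659, 345, 0]) cube([34, 67, 2274]);
translate([249, 345, 319]) cube([410, 67, 26]);
translate([249, 345, 568]) cube([410, 67, 26]);
translate([249, 345, 817]) cube([410, 67, 26]);
translate([249, 345, 1066]) cube([410, 67, 26]);
translate([249, 345, 1315]) cube([410, 67, 26]);
translate([249, 345, 1564]) cube([410, 67, 26]);
translate([249, 345, 1813]) cube([410, 67, 26]);
translate([249, 345, 2062]) cube([410, 67, 26]);


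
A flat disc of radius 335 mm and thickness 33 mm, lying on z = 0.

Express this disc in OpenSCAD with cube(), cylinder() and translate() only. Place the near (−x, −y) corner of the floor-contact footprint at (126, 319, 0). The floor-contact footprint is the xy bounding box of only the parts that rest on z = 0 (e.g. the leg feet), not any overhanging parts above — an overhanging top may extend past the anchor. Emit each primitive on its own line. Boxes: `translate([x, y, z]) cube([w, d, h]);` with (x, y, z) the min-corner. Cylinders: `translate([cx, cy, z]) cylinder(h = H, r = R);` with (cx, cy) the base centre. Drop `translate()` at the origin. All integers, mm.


translate([461, 654, 0]) cylinder(h = 33, r = 335);


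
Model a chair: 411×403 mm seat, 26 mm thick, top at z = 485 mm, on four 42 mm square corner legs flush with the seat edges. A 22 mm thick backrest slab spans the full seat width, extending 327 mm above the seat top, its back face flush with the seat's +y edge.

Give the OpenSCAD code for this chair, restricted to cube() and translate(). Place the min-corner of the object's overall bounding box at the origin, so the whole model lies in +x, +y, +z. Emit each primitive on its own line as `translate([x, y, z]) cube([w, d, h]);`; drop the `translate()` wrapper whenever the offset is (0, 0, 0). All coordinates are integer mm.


translate([0, 0, 459]) cube([411, 403, 26]);
cube([42, 42, 459]);
translate([369, 0, 0]) cube([42, 42, 459]);
translate([0, 361, 0]) cube([42, 42, 459]);
translate([369, 361, 0]) cube([42, 42, 459]);
translate([0, 381, 485]) cube([411, 22, 327]);


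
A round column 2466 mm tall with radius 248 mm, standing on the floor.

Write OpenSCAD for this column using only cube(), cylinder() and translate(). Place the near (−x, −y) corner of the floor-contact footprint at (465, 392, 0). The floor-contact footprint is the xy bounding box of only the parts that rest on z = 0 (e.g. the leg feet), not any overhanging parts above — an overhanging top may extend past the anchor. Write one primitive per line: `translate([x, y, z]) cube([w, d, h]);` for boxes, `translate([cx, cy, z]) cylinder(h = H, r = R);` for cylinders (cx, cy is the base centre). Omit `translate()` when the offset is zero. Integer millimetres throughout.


translate([713, 640, 0]) cylinder(h = 2466, r = 248);


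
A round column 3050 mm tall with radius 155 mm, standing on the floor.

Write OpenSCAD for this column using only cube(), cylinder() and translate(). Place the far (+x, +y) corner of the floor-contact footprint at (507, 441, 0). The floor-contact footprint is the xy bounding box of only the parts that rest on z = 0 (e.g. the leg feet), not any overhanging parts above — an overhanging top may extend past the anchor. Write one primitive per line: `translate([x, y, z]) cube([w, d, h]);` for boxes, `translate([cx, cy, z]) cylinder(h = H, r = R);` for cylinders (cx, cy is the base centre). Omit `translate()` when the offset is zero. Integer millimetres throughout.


translate([352, 286, 0]) cylinder(h = 3050, r = 155);


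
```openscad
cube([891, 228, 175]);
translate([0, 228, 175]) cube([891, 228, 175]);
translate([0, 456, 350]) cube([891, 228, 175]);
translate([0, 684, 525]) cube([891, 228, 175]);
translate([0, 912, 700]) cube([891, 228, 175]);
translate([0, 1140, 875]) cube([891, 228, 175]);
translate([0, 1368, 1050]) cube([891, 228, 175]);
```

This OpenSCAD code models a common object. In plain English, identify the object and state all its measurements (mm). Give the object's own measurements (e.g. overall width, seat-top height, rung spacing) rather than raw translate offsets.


A straight staircase of 7 solid steps. Each step is 891 mm wide (x), 228 mm deep (y, the going) and 175 mm tall (the rise). The first step rests on the floor; each subsequent step sits one going further in +y and one rise higher in +z, directly behind and above the previous step with no overlap.


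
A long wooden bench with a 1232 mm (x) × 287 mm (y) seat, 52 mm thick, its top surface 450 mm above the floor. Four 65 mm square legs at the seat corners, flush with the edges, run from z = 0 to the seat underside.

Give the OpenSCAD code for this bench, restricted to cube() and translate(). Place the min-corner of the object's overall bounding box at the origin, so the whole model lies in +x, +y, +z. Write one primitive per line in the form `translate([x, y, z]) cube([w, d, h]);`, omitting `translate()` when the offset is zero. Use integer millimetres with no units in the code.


translate([0, 0, 398]) cube([1232, 287, 52]);
cube([65, 65, 398]);
translate([0, 222, 0]) cube([65, 65, 398]);
translate([1167, 0, 0]) cube([65, 65, 398]);
translate([1167, 222, 0]) cube([65, 65, 398]);


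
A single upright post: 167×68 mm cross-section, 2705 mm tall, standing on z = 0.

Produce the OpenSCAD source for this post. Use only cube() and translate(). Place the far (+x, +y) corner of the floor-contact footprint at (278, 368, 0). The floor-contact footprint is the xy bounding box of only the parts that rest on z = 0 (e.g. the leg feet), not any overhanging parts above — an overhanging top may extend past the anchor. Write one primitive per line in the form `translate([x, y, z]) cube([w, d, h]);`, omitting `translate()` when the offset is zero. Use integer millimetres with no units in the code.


translate([111, 300, 0]) cube([167, 68, 2705]);


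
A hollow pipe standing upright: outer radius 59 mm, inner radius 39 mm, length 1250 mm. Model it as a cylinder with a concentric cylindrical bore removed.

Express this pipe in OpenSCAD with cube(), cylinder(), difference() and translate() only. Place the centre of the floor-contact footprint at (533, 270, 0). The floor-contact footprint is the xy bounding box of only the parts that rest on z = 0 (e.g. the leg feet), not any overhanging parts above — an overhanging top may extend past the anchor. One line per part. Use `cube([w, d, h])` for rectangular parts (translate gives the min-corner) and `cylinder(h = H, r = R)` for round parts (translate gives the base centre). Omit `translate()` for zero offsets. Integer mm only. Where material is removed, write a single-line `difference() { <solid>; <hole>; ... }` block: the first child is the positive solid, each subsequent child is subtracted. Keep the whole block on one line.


difference() { translate([533, 270, 0]) cylinder(h = 1250, r = 59); translate([533, 270, 0]) cylinder(h = 1250, r = 39); }


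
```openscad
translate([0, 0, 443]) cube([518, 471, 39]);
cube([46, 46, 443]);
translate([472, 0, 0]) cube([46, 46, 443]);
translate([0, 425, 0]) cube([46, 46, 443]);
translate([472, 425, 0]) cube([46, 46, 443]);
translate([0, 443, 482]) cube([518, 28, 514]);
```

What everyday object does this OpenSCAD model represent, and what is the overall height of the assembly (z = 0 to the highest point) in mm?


A chair. The overall height is 996 mm.

A slab on four corner posts with a tall panel at the back — a chair. The seat slab sits at z = 443 with thickness 39, and the 514 mm backrest starts at the seat top, so the overall height is 443 + 39 + 514 = 996 mm.


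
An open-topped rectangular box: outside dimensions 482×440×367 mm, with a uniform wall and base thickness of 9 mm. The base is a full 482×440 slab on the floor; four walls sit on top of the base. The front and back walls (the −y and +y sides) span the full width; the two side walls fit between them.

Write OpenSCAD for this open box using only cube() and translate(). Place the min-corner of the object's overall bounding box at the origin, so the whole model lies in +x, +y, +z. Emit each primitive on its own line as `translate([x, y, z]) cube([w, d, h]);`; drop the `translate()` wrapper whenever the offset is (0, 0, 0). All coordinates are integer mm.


cube([482, 440, 9]);
translate([0, 0, 9]) cube([482, 9, 358]);
translate([0, 431, 9]) cube([482, 9, 358]);
translate([0, 9, 9]) cube([9, 422, 358]);
translate([473, 9, 9]) cube([9, 422, 358]);


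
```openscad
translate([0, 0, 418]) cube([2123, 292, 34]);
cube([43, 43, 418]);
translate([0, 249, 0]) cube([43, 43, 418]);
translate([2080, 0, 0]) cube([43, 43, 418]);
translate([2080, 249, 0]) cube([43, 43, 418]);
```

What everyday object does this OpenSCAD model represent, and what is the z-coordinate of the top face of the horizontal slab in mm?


A bench. The seat-top height is 452 mm.

A long slab on four corner posts — a bench. The slab sits at z = 418 with thickness 34, so the top is 418 + 34 = 452 mm.
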